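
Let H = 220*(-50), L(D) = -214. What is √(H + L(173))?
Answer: 3*I*√1246 ≈ 105.9*I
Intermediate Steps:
H = -11000
√(H + L(173)) = √(-11000 - 214) = √(-11214) = 3*I*√1246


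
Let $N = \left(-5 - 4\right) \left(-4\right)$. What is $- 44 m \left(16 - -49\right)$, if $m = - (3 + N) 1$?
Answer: $111540$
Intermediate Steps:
$N = 36$ ($N = \left(-9\right) \left(-4\right) = 36$)
$m = -39$ ($m = - (3 + 36) 1 = \left(-1\right) 39 \cdot 1 = \left(-39\right) 1 = -39$)
$- 44 m \left(16 - -49\right) = \left(-44\right) \left(-39\right) \left(16 - -49\right) = 1716 \left(16 + 49\right) = 1716 \cdot 65 = 111540$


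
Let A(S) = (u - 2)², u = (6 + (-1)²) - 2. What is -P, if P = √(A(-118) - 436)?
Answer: -I*√427 ≈ -20.664*I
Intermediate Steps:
u = 5 (u = (6 + 1) - 2 = 7 - 2 = 5)
A(S) = 9 (A(S) = (5 - 2)² = 3² = 9)
P = I*√427 (P = √(9 - 436) = √(-427) = I*√427 ≈ 20.664*I)
-P = -I*√427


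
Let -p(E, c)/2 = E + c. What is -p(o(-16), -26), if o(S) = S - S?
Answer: -52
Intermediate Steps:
o(S) = 0
p(E, c) = -2*E - 2*c (p(E, c) = -2*(E + c) = -2*E - 2*c)
-p(o(-16), -26) = -(-2*0 - 2*(-26)) = -(0 + 52) = -1*52 = -52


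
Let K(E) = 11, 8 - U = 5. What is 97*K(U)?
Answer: 1067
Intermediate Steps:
U = 3 (U = 8 - 1*5 = 8 - 5 = 3)
97*K(U) = 97*11 = 1067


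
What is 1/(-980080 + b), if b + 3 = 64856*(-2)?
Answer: -1/1109795 ≈ -9.0107e-7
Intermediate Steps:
b = -129715 (b = -3 + 64856*(-2) = -3 - 129712 = -129715)
1/(-980080 + b) = 1/(-980080 - 129715) = 1/(-1109795) = -1/1109795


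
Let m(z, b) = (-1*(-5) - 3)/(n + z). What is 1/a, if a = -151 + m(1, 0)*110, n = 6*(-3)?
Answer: -17/2787 ≈ -0.0060997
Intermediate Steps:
n = -18
m(z, b) = 2/(-18 + z) (m(z, b) = (-1*(-5) - 3)/(-18 + z) = (5 - 3)/(-18 + z) = 2/(-18 + z))
a = -2787/17 (a = -151 + (2/(-18 + 1))*110 = -151 + (2/(-17))*110 = -151 + (2*(-1/17))*110 = -151 - 2/17*110 = -151 - 220/17 = -2787/17 ≈ -163.94)
1/a = 1/(-2787/17) = -17/2787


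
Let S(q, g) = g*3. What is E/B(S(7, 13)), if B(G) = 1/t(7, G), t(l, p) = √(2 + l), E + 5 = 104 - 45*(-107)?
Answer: 14742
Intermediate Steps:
S(q, g) = 3*g
E = 4914 (E = -5 + (104 - 45*(-107)) = -5 + (104 + 4815) = -5 + 4919 = 4914)
B(G) = ⅓ (B(G) = 1/(√(2 + 7)) = 1/(√9) = 1/3 = ⅓)
E/B(S(7, 13)) = 4914/(⅓) = 4914*3 = 14742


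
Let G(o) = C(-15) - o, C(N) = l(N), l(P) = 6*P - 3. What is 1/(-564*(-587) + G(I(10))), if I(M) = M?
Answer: 1/330965 ≈ 3.0215e-6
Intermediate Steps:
l(P) = -3 + 6*P
C(N) = -3 + 6*N
G(o) = -93 - o (G(o) = (-3 + 6*(-15)) - o = (-3 - 90) - o = -93 - o)
1/(-564*(-587) + G(I(10))) = 1/(-564*(-587) + (-93 - 1*10)) = 1/(331068 + (-93 - 10)) = 1/(331068 - 103) = 1/330965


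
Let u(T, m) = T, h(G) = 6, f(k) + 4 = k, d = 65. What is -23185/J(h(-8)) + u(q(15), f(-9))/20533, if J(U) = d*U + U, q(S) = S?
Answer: -476051665/8131068 ≈ -58.547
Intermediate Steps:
f(k) = -4 + k
J(U) = 66*U (J(U) = 65*U + U = 66*U)
-23185/J(h(-8)) + u(q(15), f(-9))/20533 = -23185/(66*6) + 15/20533 = -23185/396 + 15*(1/20533) = -23185*1/396 + 15/20533 = -23185/396 + 15/20533 = -476051665/8131068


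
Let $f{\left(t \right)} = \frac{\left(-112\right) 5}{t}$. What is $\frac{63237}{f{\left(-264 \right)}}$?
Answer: $\frac{2086821}{70} \approx 29812.0$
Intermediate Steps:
$f{\left(t \right)} = - \frac{560}{t}$
$\frac{63237}{f{\left(-264 \right)}} = \frac{63237}{\left(-560\right) \frac{1}{-264}} = \frac{63237}{\left(-560\right) \left(- \frac{1}{264}\right)} = \frac{63237}{\frac{70}{33}} = 63237 \cdot \frac{33}{70} = \frac{2086821}{70}$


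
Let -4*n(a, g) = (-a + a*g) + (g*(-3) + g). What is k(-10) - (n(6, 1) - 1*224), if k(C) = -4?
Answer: 439/2 ≈ 219.50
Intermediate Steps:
n(a, g) = g/2 + a/4 - a*g/4 (n(a, g) = -((-a + a*g) + (g*(-3) + g))/4 = -((-a + a*g) + (-3*g + g))/4 = -((-a + a*g) - 2*g)/4 = -(-a - 2*g + a*g)/4 = g/2 + a/4 - a*g/4)
k(-10) - (n(6, 1) - 1*224) = -4 - (((1/2)*1 + (1/4)*6 - 1/4*6*1) - 1*224) = -4 - ((1/2 + 3/2 - 3/2) - 224) = -4 - (1/2 - 224) = -4 - 1*(-447/2) = -4 + 447/2 = 439/2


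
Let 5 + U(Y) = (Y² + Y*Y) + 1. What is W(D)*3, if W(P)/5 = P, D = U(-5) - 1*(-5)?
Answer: 765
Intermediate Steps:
U(Y) = -4 + 2*Y² (U(Y) = -5 + ((Y² + Y*Y) + 1) = -5 + ((Y² + Y²) + 1) = -5 + (2*Y² + 1) = -5 + (1 + 2*Y²) = -4 + 2*Y²)
D = 51 (D = (-4 + 2*(-5)²) - 1*(-5) = (-4 + 2*25) + 5 = (-4 + 50) + 5 = 46 + 5 = 51)
W(P) = 5*P
W(D)*3 = (5*51)*3 = 255*3 = 765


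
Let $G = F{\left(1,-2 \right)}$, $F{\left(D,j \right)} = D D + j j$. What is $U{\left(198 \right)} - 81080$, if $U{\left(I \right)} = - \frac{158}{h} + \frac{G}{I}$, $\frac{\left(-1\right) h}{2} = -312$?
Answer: $- \frac{834802027}{10296} \approx -81080.0$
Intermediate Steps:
$h = 624$ ($h = \left(-2\right) \left(-312\right) = 624$)
$F{\left(D,j \right)} = D^{2} + j^{2}$
$G = 5$ ($G = 1^{2} + \left(-2\right)^{2} = 1 + 4 = 5$)
$U{\left(I \right)} = - \frac{79}{312} + \frac{5}{I}$ ($U{\left(I \right)} = - \frac{158}{624} + \frac{5}{I} = \left(-158\right) \frac{1}{624} + \frac{5}{I} = - \frac{79}{312} + \frac{5}{I}$)
$U{\left(198 \right)} - 81080 = \left(- \frac{79}{312} + \frac{5}{198}\right) - 81080 = - \frac{2347}{10296} - 81080 = - \frac{834802027}{10296}$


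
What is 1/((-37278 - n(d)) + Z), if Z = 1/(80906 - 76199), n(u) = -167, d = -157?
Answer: -4707/174681476 ≈ -2.6946e-5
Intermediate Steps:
Z = 1/4707 ≈ 0.00021245
1/((-37278 - n(d)) + Z) = 1/((-37278 - 1*(-167)) + 1/4707) = 1/((-37278 + 167) + 1/4707) = 1/(-37111 + 1/4707) = 1/(-174681476/4707) = -4707/174681476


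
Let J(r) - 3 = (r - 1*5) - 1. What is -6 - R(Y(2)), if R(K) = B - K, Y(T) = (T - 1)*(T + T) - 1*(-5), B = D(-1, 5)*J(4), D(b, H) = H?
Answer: -2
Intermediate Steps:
J(r) = -3 + r (J(r) = 3 + ((r - 1*5) - 1) = 3 + ((r - 5) - 1) = 3 + ((-5 + r) - 1) = 3 + (-6 + r) = -3 + r)
B = 5 (B = 5*(-3 + 4) = 5*1 = 5)
Y(T) = 5 + 2*T*(-1 + T) (Y(T) = (-1 + T)*(2*T) + 5 = 2*T*(-1 + T) + 5 = 5 + 2*T*(-1 + T))
R(K) = 5 - K
-6 - R(Y(2)) = -6 - (5 - (5 - 2*2 + 2*2²)) = -6 - (5 - (5 - 4 + 2*4)) = -6 - (5 - (5 - 4 + 8)) = -6 - (5 - 1*9) = -6 - (5 - 9) = -6 - 1*(-4) = -6 + 4 = -2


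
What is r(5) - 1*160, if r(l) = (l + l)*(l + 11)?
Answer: 0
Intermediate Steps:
r(l) = 2*l*(11 + l) (r(l) = (2*l)*(11 + l) = 2*l*(11 + l))
r(5) - 1*160 = 2*5*(11 + 5) - 1*160 = 2*5*16 - 160 = 160 - 160 = 0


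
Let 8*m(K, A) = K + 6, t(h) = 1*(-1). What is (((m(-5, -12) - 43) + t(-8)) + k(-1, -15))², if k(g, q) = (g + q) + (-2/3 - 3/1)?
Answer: 2325625/576 ≈ 4037.5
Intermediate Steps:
t(h) = -1
m(K, A) = ¾ + K/8 (m(K, A) = (K + 6)/8 = (6 + K)/8 = ¾ + K/8)
k(g, q) = -11/3 + g + q (k(g, q) = (g + q) + (-2*⅓ - 3*1) = (g + q) + (-⅔ - 3) = (g + q) - 11/3 = -11/3 + g + q)
(((m(-5, -12) - 43) + t(-8)) + k(-1, -15))² = ((((¾ + (⅛)*(-5)) - 43) - 1) + (-11/3 - 1 - 15))² = ((((¾ - 5/8) - 43) - 1) - 59/3)² = (((⅛ - 43) - 1) - 59/3)² = ((-343/8 - 1) - 59/3)² = (-351/8 - 59/3)² = (-1525/24)² = 2325625/576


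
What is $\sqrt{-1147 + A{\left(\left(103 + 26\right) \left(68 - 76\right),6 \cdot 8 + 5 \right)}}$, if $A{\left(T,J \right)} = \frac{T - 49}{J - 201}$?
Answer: $\frac{5 i \sqrt{249639}}{74} \approx 33.759 i$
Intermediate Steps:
$A{\left(T,J \right)} = \frac{-49 + T}{-201 + J}$
$\sqrt{-1147 + A{\left(\left(103 + 26\right) \left(68 - 76\right),6 \cdot 8 + 5 \right)}} = \sqrt{-1147 + \frac{-49 + \left(103 + 26\right) \left(68 - 76\right)}{-201 + \left(6 \cdot 8 + 5\right)}} = \sqrt{-1147 + \frac{-49 + 129 \left(-8\right)}{-201 + \left(48 + 5\right)}} = \sqrt{-1147 + \frac{-49 - 1032}{-201 + 53}} = \sqrt{-1147 + \frac{1}{-148} \left(-1081\right)} = \sqrt{-1147 - - \frac{1081}{148}} = \sqrt{-1147 + \frac{1081}{148}} = \sqrt{- \frac{168675}{148}} = \frac{5 i \sqrt{249639}}{74}$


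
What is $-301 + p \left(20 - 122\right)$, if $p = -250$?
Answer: $25199$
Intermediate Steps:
$-301 + p \left(20 - 122\right) = -301 - 250 \left(20 - 122\right) = -301 - -25500 = -301 + 25500 = 25199$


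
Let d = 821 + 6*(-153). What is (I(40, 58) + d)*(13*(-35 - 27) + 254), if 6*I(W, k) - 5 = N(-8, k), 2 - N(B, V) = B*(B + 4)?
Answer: 55844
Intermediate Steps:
d = -97 (d = 821 - 918 = -97)
N(B, V) = 2 - B*(4 + B) (N(B, V) = 2 - B*(B + 4) = 2 - B*(4 + B))
I(W, k) = -25/6 (I(W, k) = ⅚ + (2 - 1*(-8)² - 4*(-8))/6 = ⅚ + (2 - 1*64 + 32)/6 = ⅚ + (2 - 64 + 32)/6 = ⅚ + (⅙)*(-30) = ⅚ - 5 = -25/6)
(I(40, 58) + d)*(13*(-35 - 27) + 254) = (-25/6 - 97)*(13*(-35 - 27) + 254) = -607*(13*(-62) + 254)/6 = -607*(-806 + 254)/6 = -607/6*(-552) = 55844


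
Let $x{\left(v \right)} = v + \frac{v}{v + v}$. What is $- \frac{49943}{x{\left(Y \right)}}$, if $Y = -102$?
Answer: $\frac{99886}{203} \approx 492.05$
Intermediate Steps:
$x{\left(v \right)} = \frac{1}{2} + v$ ($x{\left(v \right)} = v + \frac{v}{2 v} = v + \frac{1}{2 v} v = v + \frac{1}{2} = \frac{1}{2} + v$)
$- \frac{49943}{x{\left(Y \right)}} = - \frac{49943}{\frac{1}{2} - 102} = - \frac{49943}{- \frac{203}{2}} = \left(-49943\right) \left(- \frac{2}{203}\right) = \frac{99886}{203}$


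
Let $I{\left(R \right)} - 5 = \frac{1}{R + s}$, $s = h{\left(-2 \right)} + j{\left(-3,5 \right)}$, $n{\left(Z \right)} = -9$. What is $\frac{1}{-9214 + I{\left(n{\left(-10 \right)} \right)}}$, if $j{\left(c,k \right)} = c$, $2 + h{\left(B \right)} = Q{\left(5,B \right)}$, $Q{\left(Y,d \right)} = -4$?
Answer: $- \frac{18}{165763} \approx -0.00010859$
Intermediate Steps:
$h{\left(B \right)} = -6$ ($h{\left(B \right)} = -2 - 4 = -6$)
$s = -9$ ($s = -6 - 3 = -9$)
$I{\left(R \right)} = 5 + \frac{1}{-9 + R}$ ($I{\left(R \right)} = 5 + \frac{1}{R - 9} = 5 + \frac{1}{-9 + R}$)
$\frac{1}{-9214 + I{\left(n{\left(-10 \right)} \right)}} = \frac{1}{-9214 + \frac{-44 + 5 \left(-9\right)}{-9 - 9}} = \frac{1}{-9214 + \frac{-44 - 45}{-18}} = \frac{1}{-9214 - - \frac{89}{18}} = \frac{1}{-9214 + \frac{89}{18}} = \frac{1}{- \frac{165763}{18}} = - \frac{18}{165763}$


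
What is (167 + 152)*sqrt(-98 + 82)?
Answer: 1276*I ≈ 1276.0*I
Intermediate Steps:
(167 + 152)*sqrt(-98 + 82) = 319*sqrt(-16) = 319*(4*I) = 1276*I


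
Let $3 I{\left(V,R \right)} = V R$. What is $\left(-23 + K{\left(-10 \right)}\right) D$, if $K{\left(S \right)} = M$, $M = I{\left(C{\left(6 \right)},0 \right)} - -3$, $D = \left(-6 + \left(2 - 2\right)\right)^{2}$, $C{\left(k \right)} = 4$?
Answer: $-720$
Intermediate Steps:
$D = 36$ ($D = \left(-6 + \left(2 - 2\right)\right)^{2} = \left(-6 + 0\right)^{2} = \left(-6\right)^{2} = 36$)
$I{\left(V,R \right)} = \frac{R V}{3}$ ($I{\left(V,R \right)} = \frac{V R}{3} = \frac{R V}{3}$)
$M = 3$ ($M = \frac{1}{3} \cdot 0 \cdot 4 - -3 = 0 + 3 = 3$)
$K{\left(S \right)} = 3$
$\left(-23 + K{\left(-10 \right)}\right) D = \left(-23 + 3\right) 36 = \left(-20\right) 36 = -720$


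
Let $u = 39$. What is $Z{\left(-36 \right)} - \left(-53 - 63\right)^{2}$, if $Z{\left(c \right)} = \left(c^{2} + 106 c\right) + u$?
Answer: $-15937$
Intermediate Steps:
$Z{\left(c \right)} = 39 + c^{2} + 106 c$ ($Z{\left(c \right)} = \left(c^{2} + 106 c\right) + 39 = 39 + c^{2} + 106 c$)
$Z{\left(-36 \right)} - \left(-53 - 63\right)^{2} = \left(39 + \left(-36\right)^{2} + 106 \left(-36\right)\right) - \left(-53 - 63\right)^{2} = \left(39 + 1296 - 3816\right) - \left(-116\right)^{2} = -2481 - 13456 = -15937$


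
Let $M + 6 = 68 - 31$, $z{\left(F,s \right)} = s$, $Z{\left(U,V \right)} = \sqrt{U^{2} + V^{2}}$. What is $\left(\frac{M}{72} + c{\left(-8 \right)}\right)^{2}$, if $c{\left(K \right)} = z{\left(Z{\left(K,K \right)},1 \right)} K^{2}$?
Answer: $\frac{21520321}{5184} \approx 4151.3$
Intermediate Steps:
$M = 31$ ($M = -6 + \left(68 - 31\right) = -6 + 37 = 31$)
$c{\left(K \right)} = K^{2}$ ($c{\left(K \right)} = 1 K^{2} = K^{2}$)
$\left(\frac{M}{72} + c{\left(-8 \right)}\right)^{2} = \left(\frac{31}{72} + \left(-8\right)^{2}\right)^{2} = \left(31 \cdot \frac{1}{72} + 64\right)^{2} = \left(\frac{31}{72} + 64\right)^{2} = \left(\frac{4639}{72}\right)^{2} = \frac{21520321}{5184}$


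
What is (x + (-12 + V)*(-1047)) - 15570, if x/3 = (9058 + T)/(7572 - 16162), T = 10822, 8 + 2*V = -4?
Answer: 2808120/859 ≈ 3269.1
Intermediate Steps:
V = -6 (V = -4 + (½)*(-4) = -4 - 2 = -6)
x = -5964/859 (x = 3*((9058 + 10822)/(7572 - 16162)) = 3*(19880/(-8590)) = 3*(19880*(-1/8590)) = 3*(-1988/859) = -5964/859 ≈ -6.9430)
(x + (-12 + V)*(-1047)) - 15570 = (-5964/859 + (-12 - 6)*(-1047)) - 15570 = (-5964/859 - 18*(-1047)) - 15570 = (-5964/859 + 18846) - 15570 = 16182750/859 - 15570 = 2808120/859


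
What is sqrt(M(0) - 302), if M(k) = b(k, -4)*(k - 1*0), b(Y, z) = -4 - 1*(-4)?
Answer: I*sqrt(302) ≈ 17.378*I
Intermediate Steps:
b(Y, z) = 0 (b(Y, z) = -4 + 4 = 0)
M(k) = 0 (M(k) = 0*(k - 1*0) = 0*(k + 0) = 0*k = 0)
sqrt(M(0) - 302) = sqrt(0 - 302) = sqrt(-302) = I*sqrt(302)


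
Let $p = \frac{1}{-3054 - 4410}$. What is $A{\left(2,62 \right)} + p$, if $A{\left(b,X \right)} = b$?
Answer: $\frac{14927}{7464} \approx 1.9999$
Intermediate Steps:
$p = - \frac{1}{7464}$ ($p = \frac{1}{-7464} = - \frac{1}{7464} \approx -0.00013398$)
$A{\left(2,62 \right)} + p = 2 - \frac{1}{7464} = \frac{14927}{7464}$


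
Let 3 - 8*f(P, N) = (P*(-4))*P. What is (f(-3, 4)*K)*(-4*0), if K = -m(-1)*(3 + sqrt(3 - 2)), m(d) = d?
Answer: 0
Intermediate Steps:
K = 4 (K = -(-1)*(3 + sqrt(3 - 2)) = -(-1)*(3 + sqrt(1)) = -(-1)*(3 + 1) = -(-1)*4 = -1*(-4) = 4)
f(P, N) = 3/8 + P**2/2 (f(P, N) = 3/8 - P*(-4)*P/8 = 3/8 - (-4*P)*P/8 = 3/8 - (-1)*P**2/2 = 3/8 + P**2/2)
(f(-3, 4)*K)*(-4*0) = ((3/8 + (1/2)*(-3)**2)*4)*(-4*0) = ((3/8 + (1/2)*9)*4)*0 = ((3/8 + 9/2)*4)*0 = ((39/8)*4)*0 = (39/2)*0 = 0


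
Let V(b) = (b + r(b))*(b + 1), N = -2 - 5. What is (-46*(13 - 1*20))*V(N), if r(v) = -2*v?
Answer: -13524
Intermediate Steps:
N = -7
V(b) = -b*(1 + b) (V(b) = (b - 2*b)*(b + 1) = (-b)*(1 + b) = -b*(1 + b))
(-46*(13 - 1*20))*V(N) = (-46*(13 - 1*20))*(-7*(-1 - 1*(-7))) = (-46*(13 - 20))*(-7*(-1 + 7)) = (-46*(-7))*(-7*6) = 322*(-42) = -13524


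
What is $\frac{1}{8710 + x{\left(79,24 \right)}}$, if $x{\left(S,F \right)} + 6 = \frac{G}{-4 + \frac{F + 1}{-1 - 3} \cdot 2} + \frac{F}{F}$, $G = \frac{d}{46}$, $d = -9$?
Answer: $\frac{253}{2202368} \approx 0.00011488$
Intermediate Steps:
$G = - \frac{9}{46} \approx -0.19565$
$x{\left(S,F \right)} = -5 - \frac{9}{46 \left(- \frac{9}{2} - \frac{F}{2}\right)}$ ($x{\left(S,F \right)} = -6 - \left(\frac{9}{46 \left(-4 + \frac{F + 1}{-1 - 3} \cdot 2\right)} - \frac{F}{F}\right) = -6 + \left(- \frac{9}{46 \left(-4 + \frac{1 + F}{-4} \cdot 2\right)} + 1\right) = -6 + \left(- \frac{9}{46 \left(-4 + \left(1 + F\right) \left(- \frac{1}{4}\right) 2\right)} + 1\right) = -6 + \left(- \frac{9}{46 \left(-4 + \left(- \frac{1}{4} - \frac{F}{4}\right) 2\right)} + 1\right) = -6 + \left(- \frac{9}{46 \left(-4 - \left(\frac{1}{2} + \frac{F}{2}\right)\right)} + 1\right) = -6 + \left(- \frac{9}{46 \left(- \frac{9}{2} - \frac{F}{2}\right)} + 1\right) = -6 + \left(1 - \frac{9}{46 \left(- \frac{9}{2} - \frac{F}{2}\right)}\right) = -5 - \frac{9}{46 \left(- \frac{9}{2} - \frac{F}{2}\right)}$)
$\frac{1}{8710 + x{\left(79,24 \right)}} = \frac{1}{8710 + \frac{-1026 - 2760}{23 \left(9 + 24\right)}} = \frac{1}{8710 + \frac{-1026 - 2760}{23 \cdot 33}} = \frac{1}{8710 + \frac{1}{23} \cdot \frac{1}{33} \left(-3786\right)} = \frac{1}{8710 - \frac{1262}{253}} = \frac{1}{\frac{2202368}{253}} = \frac{253}{2202368}$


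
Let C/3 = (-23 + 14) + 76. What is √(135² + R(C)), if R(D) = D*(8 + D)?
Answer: √60234 ≈ 245.43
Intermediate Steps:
C = 201 (C = 3*((-23 + 14) + 76) = 3*(-9 + 76) = 3*67 = 201)
√(135² + R(C)) = √(135² + 201*(8 + 201)) = √(18225 + 201*209) = √(18225 + 42009) = √60234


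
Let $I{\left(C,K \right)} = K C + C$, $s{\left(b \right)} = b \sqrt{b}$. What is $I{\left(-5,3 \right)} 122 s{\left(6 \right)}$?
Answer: $- 14640 \sqrt{6} \approx -35861.0$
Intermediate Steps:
$s{\left(b \right)} = b^{\frac{3}{2}}$
$I{\left(C,K \right)} = C + C K$ ($I{\left(C,K \right)} = C K + C = C + C K$)
$I{\left(-5,3 \right)} 122 s{\left(6 \right)} = - 5 \left(1 + 3\right) 122 \cdot 6^{\frac{3}{2}} = \left(-5\right) 4 \cdot 122 \cdot 6 \sqrt{6} = \left(-20\right) 122 \cdot 6 \sqrt{6} = - 2440 \cdot 6 \sqrt{6} = - 14640 \sqrt{6}$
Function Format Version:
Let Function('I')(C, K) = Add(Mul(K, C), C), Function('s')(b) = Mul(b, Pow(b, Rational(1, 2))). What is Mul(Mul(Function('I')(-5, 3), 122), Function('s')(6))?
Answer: Mul(-14640, Pow(6, Rational(1, 2))) ≈ -35861.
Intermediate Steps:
Function('s')(b) = Pow(b, Rational(3, 2))
Function('I')(C, K) = Add(C, Mul(C, K)) (Function('I')(C, K) = Add(Mul(C, K), C) = Add(C, Mul(C, K)))
Mul(Mul(Function('I')(-5, 3), 122), Function('s')(6)) = Mul(Mul(Mul(-5, Add(1, 3)), 122), Pow(6, Rational(3, 2))) = Mul(Mul(Mul(-5, 4), 122), Mul(6, Pow(6, Rational(1, 2)))) = Mul(Mul(-20, 122), Mul(6, Pow(6, Rational(1, 2)))) = Mul(-2440, Mul(6, Pow(6, Rational(1, 2)))) = Mul(-14640, Pow(6, Rational(1, 2)))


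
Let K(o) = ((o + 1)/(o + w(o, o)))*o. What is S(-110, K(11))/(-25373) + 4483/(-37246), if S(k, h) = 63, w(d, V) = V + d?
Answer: -116093657/945042758 ≈ -0.12284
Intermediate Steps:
K(o) = ⅓ + o/3 (K(o) = ((o + 1)/(o + (o + o)))*o = ((1 + o)/(o + 2*o))*o = ((1 + o)/((3*o)))*o = ((1 + o)*(1/(3*o)))*o = ((1 + o)/(3*o))*o = ⅓ + o/3)
S(-110, K(11))/(-25373) + 4483/(-37246) = 63/(-25373) + 4483/(-37246) = 63*(-1/25373) + 4483*(-1/37246) = -63/25373 - 4483/37246 = -116093657/945042758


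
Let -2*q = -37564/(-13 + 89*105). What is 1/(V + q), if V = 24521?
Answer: 4666/114424377 ≈ 4.0778e-5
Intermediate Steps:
q = 9391/4666 (q = -(-18782)/(-13 + 89*105) = -(-18782)/(-13 + 9345) = -(-18782)/9332 = -½*(-9391/2333) = 9391/4666 ≈ 2.0126)
1/(V + q) = 1/(24521 + 9391/4666) = 1/(114424377/4666) = 4666/114424377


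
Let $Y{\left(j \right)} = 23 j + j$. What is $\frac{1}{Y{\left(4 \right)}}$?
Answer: $\frac{1}{96} \approx 0.010417$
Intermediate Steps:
$Y{\left(j \right)} = 24 j$
$\frac{1}{Y{\left(4 \right)}} = \frac{1}{24 \cdot 4} = \frac{1}{96}$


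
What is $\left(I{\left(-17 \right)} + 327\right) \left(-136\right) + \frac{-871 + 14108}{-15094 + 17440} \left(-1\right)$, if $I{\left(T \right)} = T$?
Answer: $- \frac{98920597}{2346} \approx -42166.0$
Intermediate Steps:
$\left(I{\left(-17 \right)} + 327\right) \left(-136\right) + \frac{-871 + 14108}{-15094 + 17440} \left(-1\right) = \left(-17 + 327\right) \left(-136\right) + \frac{-871 + 14108}{-15094 + 17440} \left(-1\right) = 310 \left(-136\right) + \frac{13237}{2346} \left(-1\right) = -42160 + 13237 \cdot \frac{1}{2346} \left(-1\right) = -42160 + \frac{13237}{2346} \left(-1\right) = -42160 - \frac{13237}{2346} = - \frac{98920597}{2346}$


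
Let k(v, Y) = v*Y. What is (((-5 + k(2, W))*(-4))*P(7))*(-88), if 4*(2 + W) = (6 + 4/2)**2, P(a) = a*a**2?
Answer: 2776928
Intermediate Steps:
P(a) = a**3
W = 14 (W = -2 + (6 + 4/2)**2/4 = -2 + (6 + 4*(1/2))**2/4 = -2 + (6 + 2)**2/4 = -2 + (1/4)*8**2 = -2 + (1/4)*64 = -2 + 16 = 14)
k(v, Y) = Y*v
(((-5 + k(2, W))*(-4))*P(7))*(-88) = (((-5 + 14*2)*(-4))*7**3)*(-88) = (((-5 + 28)*(-4))*343)*(-88) = ((23*(-4))*343)*(-88) = -92*343*(-88) = -31556*(-88) = 2776928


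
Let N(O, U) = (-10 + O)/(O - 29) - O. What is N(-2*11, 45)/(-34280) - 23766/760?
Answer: -129845311/4152165 ≈ -31.272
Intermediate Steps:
N(O, U) = -O + (-10 + O)/(-29 + O) (N(O, U) = (-10 + O)/(-29 + O) - O = -O + (-10 + O)/(-29 + O))
N(-2*11, 45)/(-34280) - 23766/760 = ((-10 - (-2*11)² + 30*(-2*11))/(-29 - 2*11))/(-34280) - 23766/760 = ((-10 - 1*(-22)² + 30*(-22))/(-29 - 22))*(-1/34280) - 23766*1/760 = ((-10 - 1*484 - 660)/(-51))*(-1/34280) - 11883/380 = -(-10 - 484 - 660)/51*(-1/34280) - 11883/380 = -1/51*(-1154)*(-1/34280) - 11883/380 = (1154/51)*(-1/34280) - 11883/380 = -577/874140 - 11883/380 = -129845311/4152165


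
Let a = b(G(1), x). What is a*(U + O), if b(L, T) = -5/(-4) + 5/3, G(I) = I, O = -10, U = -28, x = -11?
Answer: -665/6 ≈ -110.83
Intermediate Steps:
b(L, T) = 35/12 (b(L, T) = -5*(-¼) + 5*(⅓) = 5/4 + 5/3 = 35/12)
a = 35/12 ≈ 2.9167
a*(U + O) = 35*(-28 - 10)/12 = (35/12)*(-38) = -665/6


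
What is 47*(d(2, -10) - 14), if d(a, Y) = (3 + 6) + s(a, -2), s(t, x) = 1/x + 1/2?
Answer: -235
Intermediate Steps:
s(t, x) = ½ + 1/x (s(t, x) = 1/x + 1*(½) = 1/x + ½ = ½ + 1/x)
d(a, Y) = 9 (d(a, Y) = (3 + 6) + (½)*(2 - 2)/(-2) = 9 + (½)*(-½)*0 = 9 + 0 = 9)
47*(d(2, -10) - 14) = 47*(9 - 14) = 47*(-5) = -235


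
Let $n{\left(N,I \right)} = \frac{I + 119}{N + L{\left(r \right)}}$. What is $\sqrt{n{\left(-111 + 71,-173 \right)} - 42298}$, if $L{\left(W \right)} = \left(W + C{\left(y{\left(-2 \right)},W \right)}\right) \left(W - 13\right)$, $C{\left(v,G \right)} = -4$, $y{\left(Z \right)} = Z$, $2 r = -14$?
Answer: $\frac{i \sqrt{4229830}}{10} \approx 205.67 i$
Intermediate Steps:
$r = -7$ ($r = \frac{1}{2} \left(-14\right) = -7$)
$L{\left(W \right)} = \left(-13 + W\right) \left(-4 + W\right)$ ($L{\left(W \right)} = \left(W - 4\right) \left(W - 13\right) = \left(-4 + W\right) \left(-13 + W\right) = \left(-13 + W\right) \left(-4 + W\right)$)
$n{\left(N,I \right)} = \frac{119 + I}{220 + N}$ ($n{\left(N,I \right)} = \frac{I + 119}{N + \left(52 + \left(-7\right)^{2} - -119\right)} = \frac{119 + I}{N + \left(52 + 49 + 119\right)} = \frac{119 + I}{N + 220} = \frac{119 + I}{220 + N}$)
$\sqrt{n{\left(-111 + 71,-173 \right)} - 42298} = \sqrt{\frac{119 - 173}{220 + \left(-111 + 71\right)} - 42298} = \sqrt{\frac{1}{220 - 40} \left(-54\right) - 42298} = \sqrt{\frac{1}{180} \left(-54\right) - 42298} = \sqrt{- \frac{3}{10} - 42298} = \sqrt{- \frac{422983}{10}} = \frac{i \sqrt{4229830}}{10}$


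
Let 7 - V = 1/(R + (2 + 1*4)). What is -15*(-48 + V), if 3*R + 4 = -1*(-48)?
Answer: 38175/62 ≈ 615.73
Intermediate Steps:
R = 44/3 (R = -4/3 + (-1*(-48))/3 = -4/3 + (⅓)*48 = -4/3 + 16 = 44/3 ≈ 14.667)
V = 431/62 (V = 7 - 1/(44/3 + (2 + 1*4)) = 7 - 1/(44/3 + (2 + 4)) = 7 - 1/(44/3 + 6) = 7 - 1/62/3 = 7 - 1*3/62 = 7 - 3/62 = 431/62 ≈ 6.9516)
-15*(-48 + V) = -15*(-48 + 431/62) = -15*(-2545/62) = 38175/62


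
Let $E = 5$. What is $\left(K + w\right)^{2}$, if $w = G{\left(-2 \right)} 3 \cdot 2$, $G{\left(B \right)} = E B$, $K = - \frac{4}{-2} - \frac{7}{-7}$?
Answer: $3249$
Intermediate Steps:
$K = 3$ ($K = \left(-4\right) \left(- \frac{1}{2}\right) - -1 = 2 + 1 = 3$)
$G{\left(B \right)} = 5 B$
$w = -60$ ($w = 5 \left(-2\right) 3 \cdot 2 = \left(-10\right) 3 \cdot 2 = \left(-30\right) 2 = -60$)
$\left(K + w\right)^{2} = \left(3 - 60\right)^{2} = \left(-57\right)^{2} = 3249$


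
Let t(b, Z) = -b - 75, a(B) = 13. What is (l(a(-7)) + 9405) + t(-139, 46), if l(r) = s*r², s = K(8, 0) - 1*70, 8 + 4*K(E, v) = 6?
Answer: -4891/2 ≈ -2445.5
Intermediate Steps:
K(E, v) = -½ (K(E, v) = -2 + (¼)*6 = -2 + 3/2 = -½)
t(b, Z) = -75 - b
s = -141/2 (s = -½ - 1*70 = -½ - 70 = -141/2 ≈ -70.500)
l(r) = -141*r²/2
(l(a(-7)) + 9405) + t(-139, 46) = (-141/2*13² + 9405) + (-75 - 1*(-139)) = (-141/2*169 + 9405) + (-75 + 139) = (-23829/2 + 9405) + 64 = -5019/2 + 64 = -4891/2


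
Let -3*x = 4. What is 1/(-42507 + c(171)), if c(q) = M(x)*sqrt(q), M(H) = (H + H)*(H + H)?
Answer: -382563/16261527617 - 192*sqrt(19)/16261527617 ≈ -2.3577e-5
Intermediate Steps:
x = -4/3 (x = -1/3*4 = -4/3 ≈ -1.3333)
M(H) = 4*H**2 (M(H) = (2*H)*(2*H) = 4*H**2)
c(q) = 64*sqrt(q)/9 (c(q) = (4*(-4/3)**2)*sqrt(q) = (4*(16/9))*sqrt(q) = 64*sqrt(q)/9)
1/(-42507 + c(171)) = 1/(-42507 + 64*sqrt(171)/9) = 1/(-42507 + 64*(3*sqrt(19))/9) = 1/(-42507 + 64*sqrt(19)/3)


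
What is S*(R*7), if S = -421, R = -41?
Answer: 120827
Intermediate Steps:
S*(R*7) = -(-17261)*7 = -421*(-287) = 120827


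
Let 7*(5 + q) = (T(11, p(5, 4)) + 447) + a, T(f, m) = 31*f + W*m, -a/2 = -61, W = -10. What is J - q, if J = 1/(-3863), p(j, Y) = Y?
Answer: -3225612/27041 ≈ -119.29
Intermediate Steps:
a = 122 (a = -2*(-61) = 122)
T(f, m) = -10*m + 31*f (T(f, m) = 31*f - 10*m = -10*m + 31*f)
q = 835/7 (q = -5 + (((-10*4 + 31*11) + 447) + 122)/7 = -5 + (((-40 + 341) + 447) + 122)/7 = -5 + ((301 + 447) + 122)/7 = -5 + (748 + 122)/7 = -5 + (1/7)*870 = -5 + 870/7 = 835/7 ≈ 119.29)
J = -1/3863 ≈ -0.00025887
J - q = -1/3863 - 1*835/7 = -1/3863 - 835/7 = -3225612/27041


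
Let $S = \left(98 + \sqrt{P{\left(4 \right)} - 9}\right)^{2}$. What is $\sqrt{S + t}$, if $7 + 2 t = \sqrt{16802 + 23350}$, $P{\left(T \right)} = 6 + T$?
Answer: $\frac{\sqrt{39190 + 4 \sqrt{10038}}}{2} \approx 99.487$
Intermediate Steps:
$t = - \frac{7}{2} + \sqrt{10038}$ ($t = - \frac{7}{2} + \frac{\sqrt{16802 + 23350}}{2} = - \frac{7}{2} + \frac{\sqrt{40152}}{2} = - \frac{7}{2} + \frac{2 \sqrt{10038}}{2} = - \frac{7}{2} + \sqrt{10038} \approx 96.69$)
$S = 9801$ ($S = \left(98 + \sqrt{\left(6 + 4\right) - 9}\right)^{2} = \left(98 + \sqrt{10 - 9}\right)^{2} = \left(98 + \sqrt{1}\right)^{2} = \left(98 + 1\right)^{2} = 99^{2} = 9801$)
$\sqrt{S + t} = \sqrt{9801 - \left(\frac{7}{2} - \sqrt{10038}\right)} = \sqrt{\frac{19595}{2} + \sqrt{10038}}$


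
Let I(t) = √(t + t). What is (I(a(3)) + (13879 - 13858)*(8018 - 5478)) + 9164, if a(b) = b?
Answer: 62504 + √6 ≈ 62506.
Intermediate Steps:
I(t) = √2*√t (I(t) = √(2*t) = √2*√t)
(I(a(3)) + (13879 - 13858)*(8018 - 5478)) + 9164 = (√2*√3 + (13879 - 13858)*(8018 - 5478)) + 9164 = (√6 + 21*2540) + 9164 = (√6 + 53340) + 9164 = (53340 + √6) + 9164 = 62504 + √6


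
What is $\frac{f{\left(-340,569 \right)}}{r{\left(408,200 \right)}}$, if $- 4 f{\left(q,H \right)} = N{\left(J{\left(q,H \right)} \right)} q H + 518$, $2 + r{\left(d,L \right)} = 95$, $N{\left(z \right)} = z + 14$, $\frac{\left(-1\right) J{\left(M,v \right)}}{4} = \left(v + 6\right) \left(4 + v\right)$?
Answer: $- \frac{127479113039}{186} \approx -6.8537 \cdot 10^{8}$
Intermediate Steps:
$J{\left(M,v \right)} = - 4 \left(4 + v\right) \left(6 + v\right)$ ($J{\left(M,v \right)} = - 4 \left(v + 6\right) \left(4 + v\right) = - 4 \left(6 + v\right) \left(4 + v\right) = - 4 \left(4 + v\right) \left(6 + v\right)$)
$N{\left(z \right)} = 14 + z$
$r{\left(d,L \right)} = 93$ ($r{\left(d,L \right)} = -2 + 95 = 93$)
$f{\left(q,H \right)} = - \frac{259}{2} - \frac{H q \left(-82 - 40 H - 4 H^{2}\right)}{4}$ ($f{\left(q,H \right)} = - \frac{\left(14 - \left(96 + 4 H^{2} + 40 H\right)\right) q H + 518}{4} = - \frac{\left(-82 - 40 H - 4 H^{2}\right) q H + 518}{4} = - \frac{q \left(-82 - 40 H - 4 H^{2}\right) H + 518}{4} = - \frac{H q \left(-82 - 40 H - 4 H^{2}\right) + 518}{4} = - \frac{518 + H q \left(-82 - 40 H - 4 H^{2}\right)}{4} = - \frac{259}{2} - \frac{H q \left(-82 - 40 H - 4 H^{2}\right)}{4}$)
$\frac{f{\left(-340,569 \right)}}{r{\left(408,200 \right)}} = \frac{- \frac{259}{2} + \frac{1}{2} \cdot 569 \left(-340\right) \left(41 + 2 \cdot 569^{2} + 20 \cdot 569\right)}{93} = \left(- \frac{259}{2} + \frac{1}{2} \cdot 569 \left(-340\right) \left(41 + 2 \cdot 323761 + 11380\right)\right) \frac{1}{93} = \left(- \frac{259}{2} + \frac{1}{2} \cdot 569 \left(-340\right) \left(41 + 647522 + 11380\right)\right) \frac{1}{93} = \left(- \frac{259}{2} + \frac{1}{2} \cdot 569 \left(-340\right) 658943\right) \frac{1}{93} = \left(- \frac{259}{2} - 63739556390\right) \frac{1}{93} = \left(- \frac{127479113039}{2}\right) \frac{1}{93} = - \frac{127479113039}{186}$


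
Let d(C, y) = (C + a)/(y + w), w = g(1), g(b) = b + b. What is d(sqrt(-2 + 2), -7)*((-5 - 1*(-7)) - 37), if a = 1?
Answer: 7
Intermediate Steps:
g(b) = 2*b
w = 2 (w = 2*1 = 2)
d(C, y) = (1 + C)/(2 + y) (d(C, y) = (C + 1)/(y + 2) = (1 + C)/(2 + y))
d(sqrt(-2 + 2), -7)*((-5 - 1*(-7)) - 37) = ((1 + sqrt(-2 + 2))/(2 - 7))*((-5 - 1*(-7)) - 37) = ((1 + sqrt(0))/(-5))*((-5 + 7) - 37) = (-(1 + 0)/5)*(2 - 37) = -1/5*1*(-35) = -1/5*(-35) = 7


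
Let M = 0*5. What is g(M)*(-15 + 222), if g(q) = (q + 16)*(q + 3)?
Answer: 9936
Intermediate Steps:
M = 0
g(q) = (3 + q)*(16 + q) (g(q) = (16 + q)*(3 + q) = (3 + q)*(16 + q))
g(M)*(-15 + 222) = (48 + 0² + 19*0)*(-15 + 222) = (48 + 0 + 0)*207 = 48*207 = 9936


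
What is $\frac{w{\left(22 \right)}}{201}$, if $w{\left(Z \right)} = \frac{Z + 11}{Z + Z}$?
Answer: $\frac{1}{268} \approx 0.0037313$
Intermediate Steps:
$w{\left(Z \right)} = \frac{11 + Z}{2 Z}$
$\frac{w{\left(22 \right)}}{201} = \frac{\frac{1}{2} \cdot \frac{1}{22} \left(11 + 22\right)}{201} = \frac{1}{2} \cdot \frac{1}{22} \cdot 33 \cdot \frac{1}{201} = \frac{3}{4} \cdot \frac{1}{201} = \frac{1}{268}$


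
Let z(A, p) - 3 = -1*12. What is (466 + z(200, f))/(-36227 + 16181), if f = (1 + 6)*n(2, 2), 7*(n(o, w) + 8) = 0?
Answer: -457/20046 ≈ -0.022798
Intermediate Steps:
n(o, w) = -8 (n(o, w) = -8 + (⅐)*0 = -8 + 0 = -8)
f = -56 (f = (1 + 6)*(-8) = 7*(-8) = -56)
z(A, p) = -9 (z(A, p) = 3 - 1*12 = 3 - 12 = -9)
(466 + z(200, f))/(-36227 + 16181) = (466 - 9)/(-36227 + 16181) = 457/(-20046) = 457*(-1/20046) = -457/20046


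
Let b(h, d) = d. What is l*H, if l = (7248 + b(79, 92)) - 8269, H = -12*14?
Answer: 156072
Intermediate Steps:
H = -168
l = -929 (l = (7248 + 92) - 8269 = 7340 - 8269 = -929)
l*H = -929*(-168) = 156072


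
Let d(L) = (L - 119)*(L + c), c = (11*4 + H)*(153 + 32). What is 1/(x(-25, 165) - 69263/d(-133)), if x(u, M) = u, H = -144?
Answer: -4695516/117457163 ≈ -0.039976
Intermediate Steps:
c = -18500 (c = (11*4 - 144)*(153 + 32) = (44 - 144)*185 = -100*185 = -18500)
d(L) = (-18500 + L)*(-119 + L) (d(L) = (L - 119)*(L - 18500) = (-119 + L)*(-18500 + L) = (-18500 + L)*(-119 + L))
1/(x(-25, 165) - 69263/d(-133)) = 1/(-25 - 69263/(2201500 + (-133)**2 - 18619*(-133))) = 1/(-25 - 69263/(2201500 + 17689 + 2476327)) = 1/(-25 - 69263/4695516) = 1/(-117457163/4695516) = -4695516/117457163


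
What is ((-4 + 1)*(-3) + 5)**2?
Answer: 196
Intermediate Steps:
((-4 + 1)*(-3) + 5)**2 = (-3*(-3) + 5)**2 = (9 + 5)**2 = 14**2 = 196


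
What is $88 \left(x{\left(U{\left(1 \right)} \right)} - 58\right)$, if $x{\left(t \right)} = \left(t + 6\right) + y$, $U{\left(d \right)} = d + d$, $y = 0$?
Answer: $-4400$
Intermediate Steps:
$U{\left(d \right)} = 2 d$
$x{\left(t \right)} = 6 + t$ ($x{\left(t \right)} = \left(t + 6\right) + 0 = \left(6 + t\right) + 0 = 6 + t$)
$88 \left(x{\left(U{\left(1 \right)} \right)} - 58\right) = 88 \left(\left(6 + 2 \cdot 1\right) - 58\right) = 88 \left(\left(6 + 2\right) - 58\right) = 88 \left(8 - 58\right) = 88 \left(-50\right) = -4400$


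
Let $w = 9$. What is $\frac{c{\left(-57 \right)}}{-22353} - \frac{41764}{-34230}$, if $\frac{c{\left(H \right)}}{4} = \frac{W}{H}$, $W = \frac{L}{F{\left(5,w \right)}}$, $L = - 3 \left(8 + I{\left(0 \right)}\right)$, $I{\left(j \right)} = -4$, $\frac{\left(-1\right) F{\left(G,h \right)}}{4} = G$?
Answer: $\frac{2956248422}{2422953435} \approx 1.2201$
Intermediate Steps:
$F{\left(G,h \right)} = - 4 G$
$L = -12$ ($L = - 3 \left(8 - 4\right) = \left(-3\right) 4 = -12$)
$W = \frac{3}{5}$ ($W = - \frac{12}{\left(-4\right) 5} = - \frac{12}{-20} = \left(-12\right) \left(- \frac{1}{20}\right) = \frac{3}{5} \approx 0.6$)
$c{\left(H \right)} = \frac{12}{5 H}$ ($c{\left(H \right)} = 4 \frac{3}{5 H} = \frac{12}{5 H}$)
$\frac{c{\left(-57 \right)}}{-22353} - \frac{41764}{-34230} = \frac{\frac{12}{5} \frac{1}{-57}}{-22353} - \frac{41764}{-34230} = \frac{12}{5} \left(- \frac{1}{57}\right) \left(- \frac{1}{22353}\right) - - \frac{20882}{17115} = \left(- \frac{4}{95}\right) \left(- \frac{1}{22353}\right) + \frac{20882}{17115} = \frac{4}{2123535} + \frac{20882}{17115} = \frac{2956248422}{2422953435}$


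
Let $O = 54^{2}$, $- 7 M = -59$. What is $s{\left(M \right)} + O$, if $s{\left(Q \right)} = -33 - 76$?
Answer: $2807$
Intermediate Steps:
$M = \frac{59}{7}$ ($M = \left(- \frac{1}{7}\right) \left(-59\right) = \frac{59}{7} \approx 8.4286$)
$O = 2916$
$s{\left(Q \right)} = -109$ ($s{\left(Q \right)} = -33 - 76 = -109$)
$s{\left(M \right)} + O = -109 + 2916 = 2807$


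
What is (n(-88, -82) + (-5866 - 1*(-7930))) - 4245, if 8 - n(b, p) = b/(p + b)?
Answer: -184749/85 ≈ -2173.5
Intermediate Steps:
n(b, p) = 8 - b/(b + p) (n(b, p) = 8 - b/(p + b) = 8 - b/(b + p))
(n(-88, -82) + (-5866 - 1*(-7930))) - 4245 = ((7*(-88) + 8*(-82))/(-88 - 82) + (-5866 - 1*(-7930))) - 4245 = ((-616 - 656)/(-170) + (-5866 + 7930)) - 4245 = (-1/170*(-1272) + 2064) - 4245 = (636/85 + 2064) - 4245 = 176076/85 - 4245 = -184749/85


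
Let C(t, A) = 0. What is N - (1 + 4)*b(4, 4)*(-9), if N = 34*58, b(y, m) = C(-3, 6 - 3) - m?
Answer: 1792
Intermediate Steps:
b(y, m) = -m (b(y, m) = 0 - m = -m)
N = 1972
N - (1 + 4)*b(4, 4)*(-9) = 1972 - (1 + 4)*(-1*4)*(-9) = 1972 - 5*(-4)*(-9) = 1972 - (-20)*(-9) = 1972 - 1*180 = 1972 - 180 = 1792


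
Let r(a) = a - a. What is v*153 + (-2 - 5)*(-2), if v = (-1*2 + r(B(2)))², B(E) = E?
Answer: 626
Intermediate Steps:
r(a) = 0
v = 4 (v = (-1*2 + 0)² = (-2 + 0)² = (-2)² = 4)
v*153 + (-2 - 5)*(-2) = 4*153 + (-2 - 5)*(-2) = 612 - 7*(-2) = 612 + 14 = 626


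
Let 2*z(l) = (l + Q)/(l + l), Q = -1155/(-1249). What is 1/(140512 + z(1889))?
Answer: 2359361/331519122961 ≈ 7.1168e-6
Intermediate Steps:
Q = 1155/1249 (Q = -1155*(-1/1249) = 1155/1249 ≈ 0.92474)
z(l) = (1155/1249 + l)/(4*l) (z(l) = ((l + 1155/1249)/(l + l))/2 = ((1155/1249 + l)/((2*l)))/2 = ((1155/1249 + l)*(1/(2*l)))/2 = ((1155/1249 + l)/(2*l))/2 = (1155/1249 + l)/(4*l))
1/(140512 + z(1889)) = 1/(140512 + (1/4996)*(1155 + 1249*1889)/1889) = 1/(140512 + (1/4996)*(1/1889)*(1155 + 2359361)) = 1/(140512 + (1/4996)*(1/1889)*2360516) = 1/(140512 + 590129/2359361) = 1/(331519122961/2359361) = 2359361/331519122961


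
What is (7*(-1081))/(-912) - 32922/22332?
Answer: 11580115/1697232 ≈ 6.8229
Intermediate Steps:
(7*(-1081))/(-912) - 32922/22332 = -7567*(-1/912) - 32922*1/22332 = 7567/912 - 5487/3722 = 11580115/1697232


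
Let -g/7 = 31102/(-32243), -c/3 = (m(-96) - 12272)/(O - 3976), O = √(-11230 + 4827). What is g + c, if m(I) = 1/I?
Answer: (-10285709811*I + 6966848*√6403)/(1031776*(√6403 + 3976*I)) ≈ -2.5035 - 0.18628*I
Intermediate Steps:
O = I*√6403 (O = √(-6403) = I*√6403 ≈ 80.019*I)
c = 1178113/(32*(-3976 + I*√6403)) (c = -3*(1/(-96) - 12272)/(I*√6403 - 3976) = -3*(-1/96 - 12272)/(-3976 + I*√6403) = -(-1178113)/(32*(-3976 + I*√6403)) = 1178113/(32*(-3976 + I*√6403)) ≈ -9.2558 - 0.18628*I)
g = 217714/32243 (g = -217714/(-32243) = -217714*(-1)/32243 = -7*(-31102/32243) = 217714/32243 ≈ 6.7523)
g + c = 217714/32243 + (-585522161/63259916 - 1178113*I*√6403/506079328) = -5106421685099/2039689471588 - 1178113*I*√6403/506079328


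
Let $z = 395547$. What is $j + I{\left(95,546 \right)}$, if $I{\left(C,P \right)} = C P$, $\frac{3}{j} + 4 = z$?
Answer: $\frac{20516815413}{395543} \approx 51870.0$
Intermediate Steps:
$j = \frac{3}{395543}$ ($j = \frac{3}{-4 + 395547} = \frac{3}{395543} \approx 7.5845 \cdot 10^{-6}$)
$j + I{\left(95,546 \right)} = \frac{3}{395543} + 95 \cdot 546 = \frac{3}{395543} + 51870 = \frac{20516815413}{395543}$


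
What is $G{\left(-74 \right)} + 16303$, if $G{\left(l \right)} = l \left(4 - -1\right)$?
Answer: $15933$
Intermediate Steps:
$G{\left(l \right)} = 5 l$ ($G{\left(l \right)} = l \left(4 + 1\right) = l 5 = 5 l$)
$G{\left(-74 \right)} + 16303 = 5 \left(-74\right) + 16303 = -370 + 16303 = 15933$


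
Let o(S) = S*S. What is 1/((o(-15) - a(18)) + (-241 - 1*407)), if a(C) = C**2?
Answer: -1/747 ≈ -0.0013387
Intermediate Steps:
o(S) = S**2
1/((o(-15) - a(18)) + (-241 - 1*407)) = 1/(((-15)**2 - 1*18**2) + (-241 - 1*407)) = 1/((225 - 1*324) + (-241 - 407)) = 1/((225 - 324) - 648) = 1/(-99 - 648) = 1/(-747) = -1/747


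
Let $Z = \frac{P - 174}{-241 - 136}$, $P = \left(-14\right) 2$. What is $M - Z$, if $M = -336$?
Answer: $- \frac{126874}{377} \approx -336.54$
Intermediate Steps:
$P = -28$
$Z = \frac{202}{377}$ ($Z = \frac{-28 - 174}{-241 - 136} = - \frac{202}{-377} = \left(-202\right) \left(- \frac{1}{377}\right) = \frac{202}{377} \approx 0.53581$)
$M - Z = -336 - \frac{202}{377} = - \frac{126874}{377}$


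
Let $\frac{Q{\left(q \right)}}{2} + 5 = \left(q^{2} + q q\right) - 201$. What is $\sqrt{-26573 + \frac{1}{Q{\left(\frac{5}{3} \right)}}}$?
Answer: $\frac{i \sqrt{86479604486}}{1804} \approx 163.01 i$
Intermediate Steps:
$Q{\left(q \right)} = -412 + 4 q^{2}$ ($Q{\left(q \right)} = -10 + 2 \left(\left(q^{2} + q q\right) - 201\right) = -10 + 2 \left(\left(q^{2} + q^{2}\right) - 201\right) = -10 + 2 \left(2 q^{2} - 201\right) = -10 + 2 \left(-201 + 2 q^{2}\right) = -10 + \left(-402 + 4 q^{2}\right) = -412 + 4 q^{2}$)
$\sqrt{-26573 + \frac{1}{Q{\left(\frac{5}{3} \right)}}} = \sqrt{-26573 + \frac{1}{-412 + 4 \left(\frac{5}{3}\right)^{2}}} = \sqrt{-26573 + \frac{1}{-412 + 4 \cdot \frac{25}{9}}} = \sqrt{-26573 + \frac{1}{-412 + \frac{100}{9}}} = \sqrt{-26573 + \frac{1}{- \frac{3608}{9}}} = \sqrt{-26573 - \frac{9}{3608}} = \sqrt{- \frac{95875393}{3608}} = \frac{i \sqrt{86479604486}}{1804}$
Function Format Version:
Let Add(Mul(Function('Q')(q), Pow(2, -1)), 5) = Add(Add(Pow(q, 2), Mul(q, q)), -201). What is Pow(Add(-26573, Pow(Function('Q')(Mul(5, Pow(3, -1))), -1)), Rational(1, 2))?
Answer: Mul(Rational(1, 1804), I, Pow(86479604486, Rational(1, 2))) ≈ Mul(163.01, I)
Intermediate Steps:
Function('Q')(q) = Add(-412, Mul(4, Pow(q, 2))) (Function('Q')(q) = Add(-10, Mul(2, Add(Add(Pow(q, 2), Mul(q, q)), -201))) = Add(-10, Mul(2, Add(Add(Pow(q, 2), Pow(q, 2)), -201))) = Add(-10, Mul(2, Add(Mul(2, Pow(q, 2)), -201))) = Add(-10, Mul(2, Add(-201, Mul(2, Pow(q, 2))))) = Add(-10, Add(-402, Mul(4, Pow(q, 2)))) = Add(-412, Mul(4, Pow(q, 2))))
Pow(Add(-26573, Pow(Function('Q')(Mul(5, Pow(3, -1))), -1)), Rational(1, 2)) = Pow(Add(-26573, Pow(Add(-412, Mul(4, Pow(Mul(5, Pow(3, -1)), 2))), -1)), Rational(1, 2)) = Pow(Add(-26573, Pow(Add(-412, Mul(4, Pow(Mul(5, Rational(1, 3)), 2))), -1)), Rational(1, 2)) = Pow(Add(-26573, Pow(Add(-412, Mul(4, Pow(Rational(5, 3), 2))), -1)), Rational(1, 2)) = Pow(Add(-26573, Pow(Add(-412, Mul(4, Rational(25, 9))), -1)), Rational(1, 2)) = Pow(Add(-26573, Pow(Add(-412, Rational(100, 9)), -1)), Rational(1, 2)) = Pow(Add(-26573, Pow(Rational(-3608, 9), -1)), Rational(1, 2)) = Pow(Add(-26573, Rational(-9, 3608)), Rational(1, 2)) = Pow(Rational(-95875393, 3608), Rational(1, 2)) = Mul(Rational(1, 1804), I, Pow(86479604486, Rational(1, 2)))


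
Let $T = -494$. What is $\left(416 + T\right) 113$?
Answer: $-8814$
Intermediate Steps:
$\left(416 + T\right) 113 = \left(416 - 494\right) 113 = \left(-78\right) 113 = -8814$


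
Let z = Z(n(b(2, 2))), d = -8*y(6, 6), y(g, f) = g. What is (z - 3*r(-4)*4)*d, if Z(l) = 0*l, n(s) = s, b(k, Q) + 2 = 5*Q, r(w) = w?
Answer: -2304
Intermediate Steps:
b(k, Q) = -2 + 5*Q
d = -48 (d = -8*6 = -48)
Z(l) = 0
z = 0
(z - 3*r(-4)*4)*d = (0 - 3*(-4)*4)*(-48) = (0 + 12*4)*(-48) = (0 + 48)*(-48) = 48*(-48) = -2304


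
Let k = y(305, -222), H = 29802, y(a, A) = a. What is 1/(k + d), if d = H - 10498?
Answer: 1/19609 ≈ 5.0997e-5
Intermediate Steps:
k = 305
d = 19304 (d = 29802 - 10498 = 19304)
1/(k + d) = 1/(305 + 19304) = 1/19609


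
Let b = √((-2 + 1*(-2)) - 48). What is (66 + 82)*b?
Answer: 296*I*√13 ≈ 1067.2*I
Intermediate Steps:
b = 2*I*√13 (b = √((-2 - 2) - 48) = √(-4 - 48) = √(-52) = 2*I*√13 ≈ 7.2111*I)
(66 + 82)*b = (66 + 82)*(2*I*√13) = 148*(2*I*√13) = 296*I*√13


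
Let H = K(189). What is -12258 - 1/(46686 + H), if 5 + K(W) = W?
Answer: -574532461/46870 ≈ -12258.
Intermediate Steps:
K(W) = -5 + W
H = 184 (H = -5 + 189 = 184)
-12258 - 1/(46686 + H) = -12258 - 1/(46686 + 184) = -12258 - 1/46870 = -574532461/46870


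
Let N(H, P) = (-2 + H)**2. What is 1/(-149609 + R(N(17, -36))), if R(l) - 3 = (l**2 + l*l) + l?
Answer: -1/48131 ≈ -2.0777e-5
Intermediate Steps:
R(l) = 3 + l + 2*l**2 (R(l) = 3 + ((l**2 + l*l) + l) = 3 + ((l**2 + l**2) + l) = 3 + (2*l**2 + l) = 3 + (l + 2*l**2) = 3 + l + 2*l**2)
1/(-149609 + R(N(17, -36))) = 1/(-149609 + (3 + (-2 + 17)**2 + 2*((-2 + 17)**2)**2)) = 1/(-149609 + (3 + 15**2 + 2*(15**2)**2)) = 1/(-149609 + (3 + 225 + 2*225**2)) = 1/(-149609 + (3 + 225 + 2*50625)) = 1/(-149609 + (3 + 225 + 101250)) = 1/(-149609 + 101478) = 1/(-48131) = -1/48131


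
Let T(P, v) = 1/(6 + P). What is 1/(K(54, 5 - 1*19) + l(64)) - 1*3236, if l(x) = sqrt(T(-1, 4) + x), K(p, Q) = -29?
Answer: -12568769/3884 - sqrt(1605)/3884 ≈ -3236.0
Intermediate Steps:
l(x) = sqrt(1/5 + x) (l(x) = sqrt(1/(6 - 1) + x) = sqrt(1/5 + x))
1/(K(54, 5 - 1*19) + l(64)) - 1*3236 = 1/(-29 + sqrt(5 + 25*64)/5) - 1*3236 = 1/(-29 + sqrt(5 + 1600)/5) - 3236 = 1/(-29 + sqrt(1605)/5) - 3236 = -3236 + 1/(-29 + sqrt(1605)/5)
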